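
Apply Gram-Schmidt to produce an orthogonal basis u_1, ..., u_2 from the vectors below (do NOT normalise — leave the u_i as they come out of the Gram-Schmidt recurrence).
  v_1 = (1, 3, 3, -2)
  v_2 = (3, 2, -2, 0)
Orthogonal basis:
  u_1 = (1, 3, 3, -2)
  u_2 = (66/23, 37/23, -55/23, 6/23)

Apply the Gram-Schmidt recurrence
  u_1 = v_1
  u_i = v_i − Σ_{j<i} ((v_i · u_j) / (u_j · u_j)) · u_j.

Step by step this gives:
  u_1 = (1, 3, 3, -2)
  u_2 = (66/23, 37/23, -55/23, 6/23)

Orthogonality check:
  u_2 · u_1 = 0 (should be 0)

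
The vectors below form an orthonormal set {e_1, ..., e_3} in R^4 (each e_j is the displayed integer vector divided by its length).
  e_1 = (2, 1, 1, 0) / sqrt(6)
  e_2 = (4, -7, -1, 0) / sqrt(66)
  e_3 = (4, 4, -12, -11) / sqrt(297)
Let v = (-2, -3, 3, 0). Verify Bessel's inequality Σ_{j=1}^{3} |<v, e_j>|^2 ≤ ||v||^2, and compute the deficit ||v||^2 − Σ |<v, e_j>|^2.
Σ |<v, e_j>|^2 = 398/27; ||v||^2 = 22; deficit = 196/27

Write each e_j = u_j / sqrt(<u_j, u_j>) where u_j is the displayed integer vector. Then <v, e_j> = <v, u_j> / sqrt(<u_j, u_j>), so |<v, e_j>|^2 = <v, u_j>^2 / <u_j, u_j>.
Coefficients: <v, e_1> = -4/sqrt(6), <v, e_2> = 10/sqrt(66), <v, e_3> = -56/sqrt(297).
Square and sum: Σ |<v, e_j>|^2 = 398/27.
Compute ||v||^2 = v·v = 22.
Deficit = 22 − 398/27 = 196/27 ≥ 0, confirming Bessel's inequality. (The deficit equals ||v − Σ <v,e_j> e_j||^2, the squared distance from v to span{e_j}.)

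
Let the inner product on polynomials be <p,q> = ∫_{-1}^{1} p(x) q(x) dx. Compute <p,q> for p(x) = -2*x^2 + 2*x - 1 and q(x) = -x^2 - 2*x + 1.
<p,q> = -68/15

Expand the product: p(x)·q(x) = 2*x^4 + 2*x^3 - 5*x^2 + 4*x - 1.
∫_{-1}^{1} of each monomial x^k gives [2/(k+1) if k even, 0 if k odd]. Integrating term-by-term (or equivalently evaluating the antiderivative F(x) = 2*x^5/5 + x^4/2 - 5*x^3/3 + 2*x^2 - x at the endpoints):
  F(1) − F(−1) = 7/30 − (143/30) = -68/15.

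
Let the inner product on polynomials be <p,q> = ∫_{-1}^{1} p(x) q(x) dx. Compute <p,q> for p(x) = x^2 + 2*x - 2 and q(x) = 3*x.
<p,q> = 4

Expand the product: p(x)·q(x) = 3*x^3 + 6*x^2 - 6*x.
∫_{-1}^{1} of each monomial x^k gives [2/(k+1) if k even, 0 if k odd]. Integrating term-by-term (or equivalently evaluating the antiderivative F(x) = 3*x^4/4 + 2*x^3 - 3*x^2 at the endpoints):
  F(1) − F(−1) = -1/4 − (-17/4) = 4.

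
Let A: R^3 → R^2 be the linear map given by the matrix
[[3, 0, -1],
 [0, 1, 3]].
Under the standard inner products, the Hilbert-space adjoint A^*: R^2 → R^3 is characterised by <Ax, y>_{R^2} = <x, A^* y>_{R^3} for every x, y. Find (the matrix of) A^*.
A^* = A^T =
[[3, 0],
 [0, 1],
 [-1, 3]]

For real matrices with standard dot products, the defining identity <Ax, y> = <x, A^* y> gives (Ax)^T y = x^T (A^*) y, i.e. x^T A^T y = x^T (A^*) y. Since this holds for all x, y, we must have A^* = A^T. Therefore
A^* =
[[3, 0],
 [0, 1],
 [-1, 3]].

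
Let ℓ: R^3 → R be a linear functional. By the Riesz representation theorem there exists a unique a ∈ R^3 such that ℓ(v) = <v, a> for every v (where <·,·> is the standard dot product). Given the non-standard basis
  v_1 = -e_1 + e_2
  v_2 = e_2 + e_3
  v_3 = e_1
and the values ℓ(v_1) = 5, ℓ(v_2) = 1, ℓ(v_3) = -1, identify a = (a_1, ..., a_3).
a = (-1, 4, -3)

Write a = (a_1, ..., a_3) in the standard basis. For each basis vector v_i, ℓ(v_i) = <v_i, a> is a linear equation in the a_j's. Collect the n equations into a matrix system V a = ℓ, where row i of V is v_i (expressed in the standard basis). Since V is invertible (lower-triangular with 1s on the diagonal, up to permutation), solve by back-substitution:
  V =
[[-1, 1, 0],
 [0, 1, 1],
 [1, 0, 0]]
  V a = (5, 1, -1)
Solving gives a = (-1, 4, -3).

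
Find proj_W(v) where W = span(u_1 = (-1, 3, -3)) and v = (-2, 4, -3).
proj_W(v) = (-23/19, 69/19, -69/19)

Set up U = [u_1 | ... | u_1] ∈ R^(3×1). The projector onto W = col(U) is P = U (U^T U)^(-1) U^T.
Compute U^T U =
  [19],
and U^T v = (23).
Solve U^T U · c = U^T v for the coefficients: c = (23/19). The projection is proj_W(v) = U c.
Check: (v - proj_W(v)) · u_1 = 0  (should be 0).
Result: proj_W(v) = (-23/19, 69/19, -69/19).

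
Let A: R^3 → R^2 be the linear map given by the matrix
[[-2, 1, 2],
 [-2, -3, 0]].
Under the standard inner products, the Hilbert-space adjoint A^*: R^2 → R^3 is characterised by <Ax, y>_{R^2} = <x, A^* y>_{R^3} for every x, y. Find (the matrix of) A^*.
A^* = A^T =
[[-2, -2],
 [1, -3],
 [2, 0]]

For real matrices with standard dot products, the defining identity <Ax, y> = <x, A^* y> gives (Ax)^T y = x^T (A^*) y, i.e. x^T A^T y = x^T (A^*) y. Since this holds for all x, y, we must have A^* = A^T. Therefore
A^* =
[[-2, -2],
 [1, -3],
 [2, 0]].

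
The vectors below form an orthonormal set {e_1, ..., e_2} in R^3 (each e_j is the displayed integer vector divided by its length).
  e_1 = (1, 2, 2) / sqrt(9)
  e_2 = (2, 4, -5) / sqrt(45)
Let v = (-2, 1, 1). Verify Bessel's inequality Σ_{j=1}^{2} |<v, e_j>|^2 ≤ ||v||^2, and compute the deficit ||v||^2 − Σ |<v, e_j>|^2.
Σ |<v, e_j>|^2 = 1; ||v||^2 = 6; deficit = 5

Write each e_j = u_j / sqrt(<u_j, u_j>) where u_j is the displayed integer vector. Then <v, e_j> = <v, u_j> / sqrt(<u_j, u_j>), so |<v, e_j>|^2 = <v, u_j>^2 / <u_j, u_j>.
Coefficients: <v, e_1> = 2/sqrt(9), <v, e_2> = -5/sqrt(45).
Square and sum: Σ |<v, e_j>|^2 = 1.
Compute ||v||^2 = v·v = 6.
Deficit = 6 − 1 = 5 ≥ 0, confirming Bessel's inequality. (The deficit equals ||v − Σ <v,e_j> e_j||^2, the squared distance from v to span{e_j}.)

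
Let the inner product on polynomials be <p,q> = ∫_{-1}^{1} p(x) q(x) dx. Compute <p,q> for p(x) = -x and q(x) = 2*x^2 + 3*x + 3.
<p,q> = -2

Expand the product: p(x)·q(x) = -2*x^3 - 3*x^2 - 3*x.
∫_{-1}^{1} of each monomial x^k gives [2/(k+1) if k even, 0 if k odd]. Integrating term-by-term (or equivalently evaluating the antiderivative F(x) = -x^4/2 - x^3 - 3*x^2/2 at the endpoints):
  F(1) − F(−1) = -3 − (-1) = -2.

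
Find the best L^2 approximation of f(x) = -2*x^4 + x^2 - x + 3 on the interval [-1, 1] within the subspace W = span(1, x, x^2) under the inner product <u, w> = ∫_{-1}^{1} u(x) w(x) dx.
g(x) = -5*x^2/7 - x + 111/35

The best approximation g ∈ W is the orthogonal projection of f onto W. Writing g = a_0 + a_1 x + a_2 x^2, the coefficients solve the normal equations G · a = b where
  G_{ij} = <φ_i, φ_j> and b_i = <f, φ_i>, with φ_0 = 1, φ_1 = x, φ_2 = x^2.
G =
  [2, 0, 2/3]
  [0, 2/3, 0]
  [2/3, 0, 2/5],
b = (88/15, -2/3, 64/35).
Solving gives a_0 = 111/35, a_1 = -1, a_2 = -5/7, so
  g(x) = -5*x^2/7 - x + 111/35.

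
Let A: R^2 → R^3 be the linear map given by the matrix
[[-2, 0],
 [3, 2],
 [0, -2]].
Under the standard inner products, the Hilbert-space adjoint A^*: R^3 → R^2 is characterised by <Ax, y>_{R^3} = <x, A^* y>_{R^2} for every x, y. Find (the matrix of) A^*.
A^* = A^T =
[[-2, 3, 0],
 [0, 2, -2]]

For real matrices with standard dot products, the defining identity <Ax, y> = <x, A^* y> gives (Ax)^T y = x^T (A^*) y, i.e. x^T A^T y = x^T (A^*) y. Since this holds for all x, y, we must have A^* = A^T. Therefore
A^* =
[[-2, 3, 0],
 [0, 2, -2]].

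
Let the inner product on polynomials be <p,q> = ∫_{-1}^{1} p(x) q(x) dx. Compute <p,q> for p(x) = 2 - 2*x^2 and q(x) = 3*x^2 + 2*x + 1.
<p,q> = 64/15

Expand the product: p(x)·q(x) = -6*x^4 - 4*x^3 + 4*x^2 + 4*x + 2.
∫_{-1}^{1} of each monomial x^k gives [2/(k+1) if k even, 0 if k odd]. Integrating term-by-term (or equivalently evaluating the antiderivative F(x) = -6*x^5/5 - x^4 + 4*x^3/3 + 2*x^2 + 2*x at the endpoints):
  F(1) − F(−1) = 47/15 − (-17/15) = 64/15.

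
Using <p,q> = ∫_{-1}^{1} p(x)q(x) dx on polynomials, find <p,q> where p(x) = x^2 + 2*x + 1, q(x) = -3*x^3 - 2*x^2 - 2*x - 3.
<p,q> = -76/5

Expand the product: p(x)·q(x) = -3*x^5 - 8*x^4 - 9*x^3 - 9*x^2 - 8*x - 3.
∫_{-1}^{1} of each monomial x^k gives [2/(k+1) if k even, 0 if k odd]. Integrating term-by-term (or equivalently evaluating the antiderivative F(x) = -x^6/2 - 8*x^5/5 - 9*x^4/4 - 3*x^3 - 4*x^2 - 3*x at the endpoints):
  F(1) − F(−1) = -287/20 − (17/20) = -76/5.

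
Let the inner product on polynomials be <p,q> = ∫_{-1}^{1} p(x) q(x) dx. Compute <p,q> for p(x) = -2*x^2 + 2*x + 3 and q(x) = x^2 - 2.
<p,q> = -122/15

Expand the product: p(x)·q(x) = -2*x^4 + 2*x^3 + 7*x^2 - 4*x - 6.
∫_{-1}^{1} of each monomial x^k gives [2/(k+1) if k even, 0 if k odd]. Integrating term-by-term (or equivalently evaluating the antiderivative F(x) = -2*x^5/5 + x^4/2 + 7*x^3/3 - 2*x^2 - 6*x at the endpoints):
  F(1) − F(−1) = -167/30 − (77/30) = -122/15.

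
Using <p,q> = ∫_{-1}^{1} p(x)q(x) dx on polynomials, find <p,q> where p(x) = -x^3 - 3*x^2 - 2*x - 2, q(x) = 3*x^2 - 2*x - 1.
<p,q> = 28/15

Expand the product: p(x)·q(x) = -3*x^5 - 7*x^4 + x^3 + x^2 + 6*x + 2.
∫_{-1}^{1} of each monomial x^k gives [2/(k+1) if k even, 0 if k odd]. Integrating term-by-term (or equivalently evaluating the antiderivative F(x) = -x^6/2 - 7*x^5/5 + x^4/4 + x^3/3 + 3*x^2 + 2*x at the endpoints):
  F(1) − F(−1) = 221/60 − (109/60) = 28/15.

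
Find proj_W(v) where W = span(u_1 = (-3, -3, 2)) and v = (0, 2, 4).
proj_W(v) = (-3/11, -3/11, 2/11)

Set up U = [u_1 | ... | u_1] ∈ R^(3×1). The projector onto W = col(U) is P = U (U^T U)^(-1) U^T.
Compute U^T U =
  [22],
and U^T v = (2).
Solve U^T U · c = U^T v for the coefficients: c = (1/11). The projection is proj_W(v) = U c.
Check: (v - proj_W(v)) · u_1 = 0  (should be 0).
Result: proj_W(v) = (-3/11, -3/11, 2/11).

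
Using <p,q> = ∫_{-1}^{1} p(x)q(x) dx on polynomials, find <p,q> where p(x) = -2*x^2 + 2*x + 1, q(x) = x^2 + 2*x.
<p,q> = 38/15

Expand the product: p(x)·q(x) = -2*x^4 - 2*x^3 + 5*x^2 + 2*x.
∫_{-1}^{1} of each monomial x^k gives [2/(k+1) if k even, 0 if k odd]. Integrating term-by-term (or equivalently evaluating the antiderivative F(x) = -2*x^5/5 - x^4/2 + 5*x^3/3 + x^2 at the endpoints):
  F(1) − F(−1) = 53/30 − (-23/30) = 38/15.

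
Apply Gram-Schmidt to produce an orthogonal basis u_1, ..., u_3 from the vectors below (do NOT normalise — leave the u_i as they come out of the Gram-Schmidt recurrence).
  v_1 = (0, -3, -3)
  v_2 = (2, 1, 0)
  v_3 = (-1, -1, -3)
Orthogonal basis:
  u_1 = (0, -3, -3)
  u_2 = (2, 1/2, -1/2)
  u_3 = (-5/9, 10/9, -10/9)

Apply the Gram-Schmidt recurrence
  u_1 = v_1
  u_i = v_i − Σ_{j<i} ((v_i · u_j) / (u_j · u_j)) · u_j.

Step by step this gives:
  u_1 = (0, -3, -3)
  u_2 = (2, 1/2, -1/2)
  u_3 = (-5/9, 10/9, -10/9)

Orthogonality check:
  u_2 · u_1 = 0 (should be 0)
  u_3 · u_1 = 0 (should be 0)
  u_3 · u_2 = 0 (should be 0)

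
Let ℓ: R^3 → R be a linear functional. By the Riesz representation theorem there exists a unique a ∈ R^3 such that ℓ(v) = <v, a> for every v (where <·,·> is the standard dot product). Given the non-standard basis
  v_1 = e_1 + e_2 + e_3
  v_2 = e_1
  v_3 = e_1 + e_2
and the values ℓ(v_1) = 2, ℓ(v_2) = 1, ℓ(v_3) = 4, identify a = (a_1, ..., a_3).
a = (1, 3, -2)

Write a = (a_1, ..., a_3) in the standard basis. For each basis vector v_i, ℓ(v_i) = <v_i, a> is a linear equation in the a_j's. Collect the n equations into a matrix system V a = ℓ, where row i of V is v_i (expressed in the standard basis). Since V is invertible (lower-triangular with 1s on the diagonal, up to permutation), solve by back-substitution:
  V =
[[1, 1, 1],
 [1, 0, 0],
 [1, 1, 0]]
  V a = (2, 1, 4)
Solving gives a = (1, 3, -2).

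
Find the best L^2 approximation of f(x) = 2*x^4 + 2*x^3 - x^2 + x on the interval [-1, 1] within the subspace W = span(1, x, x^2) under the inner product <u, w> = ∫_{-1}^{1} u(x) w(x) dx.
g(x) = 5*x^2/7 + 11*x/5 - 6/35

The best approximation g ∈ W is the orthogonal projection of f onto W. Writing g = a_0 + a_1 x + a_2 x^2, the coefficients solve the normal equations G · a = b where
  G_{ij} = <φ_i, φ_j> and b_i = <f, φ_i>, with φ_0 = 1, φ_1 = x, φ_2 = x^2.
G =
  [2, 0, 2/3]
  [0, 2/3, 0]
  [2/3, 0, 2/5],
b = (2/15, 22/15, 6/35).
Solving gives a_0 = -6/35, a_1 = 11/5, a_2 = 5/7, so
  g(x) = 5*x^2/7 + 11*x/5 - 6/35.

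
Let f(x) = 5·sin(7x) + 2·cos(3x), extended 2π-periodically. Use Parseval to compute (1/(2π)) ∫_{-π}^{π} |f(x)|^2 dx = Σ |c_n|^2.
Σ |c_n|^2 = 29/2

Expand |f|^2 and use orthogonality of {sin(nx), cos(mx)} on [-π, π]:
  ∫_{-π}^{π} sin(nx)^2 dx = π, ∫ cos(mx)^2 dx = π, and cross terms integrate to 0.
So ∫_{-π}^{π} f(x)^2 dx = 5^2 · π + 2^2 · π = (25 + 4)π.
Divide by 2π: (25 + 4)/2 = 29/2.
By Parseval, this equals Σ |c_n|^2.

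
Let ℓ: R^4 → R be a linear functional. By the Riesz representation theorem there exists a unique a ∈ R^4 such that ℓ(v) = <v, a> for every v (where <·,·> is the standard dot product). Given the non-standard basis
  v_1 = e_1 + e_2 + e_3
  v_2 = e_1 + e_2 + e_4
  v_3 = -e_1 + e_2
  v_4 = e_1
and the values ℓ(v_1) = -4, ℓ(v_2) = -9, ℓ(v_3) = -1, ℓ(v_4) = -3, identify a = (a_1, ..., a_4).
a = (-3, -4, 3, -2)

Write a = (a_1, ..., a_4) in the standard basis. For each basis vector v_i, ℓ(v_i) = <v_i, a> is a linear equation in the a_j's. Collect the n equations into a matrix system V a = ℓ, where row i of V is v_i (expressed in the standard basis). Since V is invertible (lower-triangular with 1s on the diagonal, up to permutation), solve by back-substitution:
  V =
[[1, 1, 1, 0],
 [1, 1, 0, 1],
 [-1, 1, 0, 0],
 [1, 0, 0, 0]]
  V a = (-4, -9, -1, -3)
Solving gives a = (-3, -4, 3, -2).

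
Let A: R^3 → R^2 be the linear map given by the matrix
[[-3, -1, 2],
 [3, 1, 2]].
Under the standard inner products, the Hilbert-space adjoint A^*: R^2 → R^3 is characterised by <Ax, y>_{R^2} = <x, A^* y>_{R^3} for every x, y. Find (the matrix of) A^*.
A^* = A^T =
[[-3, 3],
 [-1, 1],
 [2, 2]]

For real matrices with standard dot products, the defining identity <Ax, y> = <x, A^* y> gives (Ax)^T y = x^T (A^*) y, i.e. x^T A^T y = x^T (A^*) y. Since this holds for all x, y, we must have A^* = A^T. Therefore
A^* =
[[-3, 3],
 [-1, 1],
 [2, 2]].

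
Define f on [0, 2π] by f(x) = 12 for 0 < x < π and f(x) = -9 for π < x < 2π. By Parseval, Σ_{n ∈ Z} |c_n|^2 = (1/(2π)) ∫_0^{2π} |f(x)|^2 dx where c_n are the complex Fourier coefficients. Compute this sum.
Σ |c_n|^2 = 225/2

Parseval equates the L^2 energy of f (normalised by 1/(2π)) with the ℓ^2 sum of its Fourier coefficients: (1/(2π)) ∫_0^{2π} |f|^2 = Σ |c_n|^2.
Compute the left side: (1/(2π)) [∫_0^π 12^2 dx + ∫_π^{2π} (-9)^2 dx] = (1/(2π)) · (144π + 81π) = (144 + 81)/2 = 225/2.
So Σ_{n ∈ Z} |c_n|^2 = 225/2.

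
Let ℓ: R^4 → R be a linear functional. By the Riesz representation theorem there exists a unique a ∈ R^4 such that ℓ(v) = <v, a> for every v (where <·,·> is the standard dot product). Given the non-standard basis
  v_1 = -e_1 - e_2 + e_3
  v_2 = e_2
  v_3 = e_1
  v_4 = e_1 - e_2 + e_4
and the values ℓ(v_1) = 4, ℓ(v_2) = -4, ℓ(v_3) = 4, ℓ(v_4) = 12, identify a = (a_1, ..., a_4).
a = (4, -4, 4, 4)

Write a = (a_1, ..., a_4) in the standard basis. For each basis vector v_i, ℓ(v_i) = <v_i, a> is a linear equation in the a_j's. Collect the n equations into a matrix system V a = ℓ, where row i of V is v_i (expressed in the standard basis). Since V is invertible (lower-triangular with 1s on the diagonal, up to permutation), solve by back-substitution:
  V =
[[-1, -1, 1, 0],
 [0, 1, 0, 0],
 [1, 0, 0, 0],
 [1, -1, 0, 1]]
  V a = (4, -4, 4, 12)
Solving gives a = (4, -4, 4, 4).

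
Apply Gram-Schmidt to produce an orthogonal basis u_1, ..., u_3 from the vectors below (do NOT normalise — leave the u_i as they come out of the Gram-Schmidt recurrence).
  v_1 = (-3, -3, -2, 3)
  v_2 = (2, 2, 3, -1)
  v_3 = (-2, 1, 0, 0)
Orthogonal basis:
  u_1 = (-3, -3, -2, 3)
  u_2 = (-1/31, -1/31, 51/31, 32/31)
  u_3 = (-200/117, 151/117, 7/39, -35/117)

Apply the Gram-Schmidt recurrence
  u_1 = v_1
  u_i = v_i − Σ_{j<i} ((v_i · u_j) / (u_j · u_j)) · u_j.

Step by step this gives:
  u_1 = (-3, -3, -2, 3)
  u_2 = (-1/31, -1/31, 51/31, 32/31)
  u_3 = (-200/117, 151/117, 7/39, -35/117)

Orthogonality check:
  u_2 · u_1 = 0 (should be 0)
  u_3 · u_1 = 0 (should be 0)
  u_3 · u_2 = 0 (should be 0)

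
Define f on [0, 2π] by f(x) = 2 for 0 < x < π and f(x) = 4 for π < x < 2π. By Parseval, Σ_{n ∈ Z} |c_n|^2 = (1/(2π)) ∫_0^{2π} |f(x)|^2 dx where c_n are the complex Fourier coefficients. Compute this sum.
Σ |c_n|^2 = 10

Parseval equates the L^2 energy of f (normalised by 1/(2π)) with the ℓ^2 sum of its Fourier coefficients: (1/(2π)) ∫_0^{2π} |f|^2 = Σ |c_n|^2.
Compute the left side: (1/(2π)) [∫_0^π 2^2 dx + ∫_π^{2π} 4^2 dx] = (1/(2π)) · (4π + 16π) = (4 + 16)/2 = 10.
So Σ_{n ∈ Z} |c_n|^2 = 10.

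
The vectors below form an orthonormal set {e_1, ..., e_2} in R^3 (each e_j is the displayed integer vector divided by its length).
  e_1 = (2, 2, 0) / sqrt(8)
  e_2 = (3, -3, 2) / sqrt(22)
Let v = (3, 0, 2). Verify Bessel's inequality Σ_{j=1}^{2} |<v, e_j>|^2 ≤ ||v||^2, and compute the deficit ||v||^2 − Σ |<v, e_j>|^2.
Σ |<v, e_j>|^2 = 134/11; ||v||^2 = 13; deficit = 9/11

Write each e_j = u_j / sqrt(<u_j, u_j>) where u_j is the displayed integer vector. Then <v, e_j> = <v, u_j> / sqrt(<u_j, u_j>), so |<v, e_j>|^2 = <v, u_j>^2 / <u_j, u_j>.
Coefficients: <v, e_1> = 6/sqrt(8), <v, e_2> = 13/sqrt(22).
Square and sum: Σ |<v, e_j>|^2 = 134/11.
Compute ||v||^2 = v·v = 13.
Deficit = 13 − 134/11 = 9/11 ≥ 0, confirming Bessel's inequality. (The deficit equals ||v − Σ <v,e_j> e_j||^2, the squared distance from v to span{e_j}.)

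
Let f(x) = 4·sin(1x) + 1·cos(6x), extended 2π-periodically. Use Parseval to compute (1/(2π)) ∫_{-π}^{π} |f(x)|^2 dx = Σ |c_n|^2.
Σ |c_n|^2 = 17/2

Expand |f|^2 and use orthogonality of {sin(nx), cos(mx)} on [-π, π]:
  ∫_{-π}^{π} sin(nx)^2 dx = π, ∫ cos(mx)^2 dx = π, and cross terms integrate to 0.
So ∫_{-π}^{π} f(x)^2 dx = 4^2 · π + 1^2 · π = (16 + 1)π.
Divide by 2π: (16 + 1)/2 = 17/2.
By Parseval, this equals Σ |c_n|^2.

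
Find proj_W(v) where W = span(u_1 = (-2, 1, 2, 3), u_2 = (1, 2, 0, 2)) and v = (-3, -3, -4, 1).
proj_W(v) = (-9/7, -34/21, 8/21, -26/21)

Set up U = [u_1 | ... | u_2] ∈ R^(4×2). The projector onto W = col(U) is P = U (U^T U)^(-1) U^T.
Compute U^T U =
  [18, 6]
  [6, 9],
and U^T v = (-2, -7).
Solve U^T U · c = U^T v for the coefficients: c = (4/21, -19/21). The projection is proj_W(v) = U c.
Check: (v - proj_W(v)) · u_1 = 0  (should be 0).
Check: (v - proj_W(v)) · u_2 = 0  (should be 0).
Result: proj_W(v) = (-9/7, -34/21, 8/21, -26/21).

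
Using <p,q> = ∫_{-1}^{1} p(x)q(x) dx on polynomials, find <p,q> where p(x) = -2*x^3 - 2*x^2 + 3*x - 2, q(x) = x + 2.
<p,q> = -142/15

Expand the product: p(x)·q(x) = -2*x^4 - 6*x^3 - x^2 + 4*x - 4.
∫_{-1}^{1} of each monomial x^k gives [2/(k+1) if k even, 0 if k odd]. Integrating term-by-term (or equivalently evaluating the antiderivative F(x) = -2*x^5/5 - 3*x^4/2 - x^3/3 + 2*x^2 - 4*x at the endpoints):
  F(1) − F(−1) = -127/30 − (157/30) = -142/15.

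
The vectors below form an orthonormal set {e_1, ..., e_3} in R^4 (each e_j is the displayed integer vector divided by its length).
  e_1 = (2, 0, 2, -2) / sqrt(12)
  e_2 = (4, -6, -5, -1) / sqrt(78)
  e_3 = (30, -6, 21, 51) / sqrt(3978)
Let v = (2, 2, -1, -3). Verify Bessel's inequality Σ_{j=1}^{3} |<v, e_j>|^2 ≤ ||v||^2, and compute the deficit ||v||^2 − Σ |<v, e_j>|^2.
Σ |<v, e_j>|^2 = 162/17; ||v||^2 = 18; deficit = 144/17

Write each e_j = u_j / sqrt(<u_j, u_j>) where u_j is the displayed integer vector. Then <v, e_j> = <v, u_j> / sqrt(<u_j, u_j>), so |<v, e_j>|^2 = <v, u_j>^2 / <u_j, u_j>.
Coefficients: <v, e_1> = 8/sqrt(12), <v, e_2> = 4/sqrt(78), <v, e_3> = -126/sqrt(3978).
Square and sum: Σ |<v, e_j>|^2 = 162/17.
Compute ||v||^2 = v·v = 18.
Deficit = 18 − 162/17 = 144/17 ≥ 0, confirming Bessel's inequality. (The deficit equals ||v − Σ <v,e_j> e_j||^2, the squared distance from v to span{e_j}.)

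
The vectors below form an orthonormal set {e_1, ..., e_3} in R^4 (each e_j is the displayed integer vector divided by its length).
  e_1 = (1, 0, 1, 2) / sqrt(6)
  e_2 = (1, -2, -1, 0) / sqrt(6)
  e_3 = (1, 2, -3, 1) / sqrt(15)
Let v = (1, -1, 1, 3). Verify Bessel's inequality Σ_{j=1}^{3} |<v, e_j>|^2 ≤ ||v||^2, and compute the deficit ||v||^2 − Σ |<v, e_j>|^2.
Σ |<v, e_j>|^2 = 57/5; ||v||^2 = 12; deficit = 3/5

Write each e_j = u_j / sqrt(<u_j, u_j>) where u_j is the displayed integer vector. Then <v, e_j> = <v, u_j> / sqrt(<u_j, u_j>), so |<v, e_j>|^2 = <v, u_j>^2 / <u_j, u_j>.
Coefficients: <v, e_1> = 8/sqrt(6), <v, e_2> = 2/sqrt(6), <v, e_3> = -1/sqrt(15).
Square and sum: Σ |<v, e_j>|^2 = 57/5.
Compute ||v||^2 = v·v = 12.
Deficit = 12 − 57/5 = 3/5 ≥ 0, confirming Bessel's inequality. (The deficit equals ||v − Σ <v,e_j> e_j||^2, the squared distance from v to span{e_j}.)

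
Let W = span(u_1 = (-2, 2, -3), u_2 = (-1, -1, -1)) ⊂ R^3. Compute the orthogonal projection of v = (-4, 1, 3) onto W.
proj_W(v) = (-1/14, 3/14, -1/7)

Set up U = [u_1 | ... | u_2] ∈ R^(3×2). The projector onto W = col(U) is P = U (U^T U)^(-1) U^T.
Compute U^T U =
  [17, 3]
  [3, 3],
and U^T v = (1, 0).
Solve U^T U · c = U^T v for the coefficients: c = (1/14, -1/14). The projection is proj_W(v) = U c.
Check: (v - proj_W(v)) · u_1 = 0  (should be 0).
Check: (v - proj_W(v)) · u_2 = 0  (should be 0).
Result: proj_W(v) = (-1/14, 3/14, -1/7).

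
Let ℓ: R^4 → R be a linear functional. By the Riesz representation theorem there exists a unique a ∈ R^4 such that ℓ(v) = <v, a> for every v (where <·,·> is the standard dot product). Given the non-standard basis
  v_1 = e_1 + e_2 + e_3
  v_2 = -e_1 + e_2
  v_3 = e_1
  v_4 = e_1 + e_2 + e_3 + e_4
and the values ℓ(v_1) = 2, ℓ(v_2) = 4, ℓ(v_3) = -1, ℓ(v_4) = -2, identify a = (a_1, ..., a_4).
a = (-1, 3, 0, -4)

Write a = (a_1, ..., a_4) in the standard basis. For each basis vector v_i, ℓ(v_i) = <v_i, a> is a linear equation in the a_j's. Collect the n equations into a matrix system V a = ℓ, where row i of V is v_i (expressed in the standard basis). Since V is invertible (lower-triangular with 1s on the diagonal, up to permutation), solve by back-substitution:
  V =
[[1, 1, 1, 0],
 [-1, 1, 0, 0],
 [1, 0, 0, 0],
 [1, 1, 1, 1]]
  V a = (2, 4, -1, -2)
Solving gives a = (-1, 3, 0, -4).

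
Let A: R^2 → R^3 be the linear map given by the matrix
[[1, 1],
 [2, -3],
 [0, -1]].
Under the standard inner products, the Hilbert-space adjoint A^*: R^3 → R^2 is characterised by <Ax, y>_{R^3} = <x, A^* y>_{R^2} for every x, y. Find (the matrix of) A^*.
A^* = A^T =
[[1, 2, 0],
 [1, -3, -1]]

For real matrices with standard dot products, the defining identity <Ax, y> = <x, A^* y> gives (Ax)^T y = x^T (A^*) y, i.e. x^T A^T y = x^T (A^*) y. Since this holds for all x, y, we must have A^* = A^T. Therefore
A^* =
[[1, 2, 0],
 [1, -3, -1]].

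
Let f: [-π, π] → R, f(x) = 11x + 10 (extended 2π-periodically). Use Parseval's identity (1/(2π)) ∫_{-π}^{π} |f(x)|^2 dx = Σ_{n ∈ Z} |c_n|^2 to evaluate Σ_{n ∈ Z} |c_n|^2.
Σ |c_n|^2 = 121π^2/3 + 100

Expand and integrate term by term over [-π, π]:
  ∫ (11x)^2 dx = 121·(2π^3/3); ∫ 2·11·(10)·x dx = 0 (odd integrand); ∫ 10^2 dx = 100·2π.
So (1/(2π)) ∫_{-π}^{π} (11x + 10)^2 dx = 121π^2/3 + 100 = 121π^2/3 + 100.
Parseval ⇒ Σ |c_n|^2 = 121π^2/3 + 100.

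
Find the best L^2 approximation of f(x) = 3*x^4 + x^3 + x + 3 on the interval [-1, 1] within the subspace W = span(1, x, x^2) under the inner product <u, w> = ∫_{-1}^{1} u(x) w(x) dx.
g(x) = 18*x^2/7 + 8*x/5 + 96/35

The best approximation g ∈ W is the orthogonal projection of f onto W. Writing g = a_0 + a_1 x + a_2 x^2, the coefficients solve the normal equations G · a = b where
  G_{ij} = <φ_i, φ_j> and b_i = <f, φ_i>, with φ_0 = 1, φ_1 = x, φ_2 = x^2.
G =
  [2, 0, 2/3]
  [0, 2/3, 0]
  [2/3, 0, 2/5],
b = (36/5, 16/15, 20/7).
Solving gives a_0 = 96/35, a_1 = 8/5, a_2 = 18/7, so
  g(x) = 18*x^2/7 + 8*x/5 + 96/35.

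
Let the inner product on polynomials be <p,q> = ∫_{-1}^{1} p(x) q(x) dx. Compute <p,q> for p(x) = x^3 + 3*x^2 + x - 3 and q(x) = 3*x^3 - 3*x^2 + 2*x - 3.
<p,q> = 1952/105

Expand the product: p(x)·q(x) = 3*x^6 + 6*x^5 - 4*x^4 - 9*x^3 + 2*x^2 - 9*x + 9.
∫_{-1}^{1} of each monomial x^k gives [2/(k+1) if k even, 0 if k odd]. Integrating term-by-term (or equivalently evaluating the antiderivative F(x) = 3*x^7/7 + x^6 - 4*x^5/5 - 9*x^4/4 + 2*x^3/3 - 9*x^2/2 + 9*x at the endpoints):
  F(1) − F(−1) = 1489/420 − (-6319/420) = 1952/105.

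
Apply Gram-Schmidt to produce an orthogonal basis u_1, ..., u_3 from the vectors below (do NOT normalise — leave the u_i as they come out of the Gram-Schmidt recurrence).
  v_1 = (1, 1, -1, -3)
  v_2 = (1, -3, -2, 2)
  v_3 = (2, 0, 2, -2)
Orthogonal basis:
  u_1 = (1, 1, -1, -3)
  u_2 = (3/2, -5/2, -5/2, 1/2)
  u_3 = (9/5, -1, 2, -2/5)

Apply the Gram-Schmidt recurrence
  u_1 = v_1
  u_i = v_i − Σ_{j<i} ((v_i · u_j) / (u_j · u_j)) · u_j.

Step by step this gives:
  u_1 = (1, 1, -1, -3)
  u_2 = (3/2, -5/2, -5/2, 1/2)
  u_3 = (9/5, -1, 2, -2/5)

Orthogonality check:
  u_2 · u_1 = 0 (should be 0)
  u_3 · u_1 = 0 (should be 0)
  u_3 · u_2 = 0 (should be 0)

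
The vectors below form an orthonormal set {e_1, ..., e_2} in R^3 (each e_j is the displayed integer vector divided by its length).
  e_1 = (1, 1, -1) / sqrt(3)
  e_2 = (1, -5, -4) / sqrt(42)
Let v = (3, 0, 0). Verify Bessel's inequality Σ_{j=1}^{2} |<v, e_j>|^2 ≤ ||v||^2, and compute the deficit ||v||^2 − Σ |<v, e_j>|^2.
Σ |<v, e_j>|^2 = 45/14; ||v||^2 = 9; deficit = 81/14

Write each e_j = u_j / sqrt(<u_j, u_j>) where u_j is the displayed integer vector. Then <v, e_j> = <v, u_j> / sqrt(<u_j, u_j>), so |<v, e_j>|^2 = <v, u_j>^2 / <u_j, u_j>.
Coefficients: <v, e_1> = 3/sqrt(3), <v, e_2> = 3/sqrt(42).
Square and sum: Σ |<v, e_j>|^2 = 45/14.
Compute ||v||^2 = v·v = 9.
Deficit = 9 − 45/14 = 81/14 ≥ 0, confirming Bessel's inequality. (The deficit equals ||v − Σ <v,e_j> e_j||^2, the squared distance from v to span{e_j}.)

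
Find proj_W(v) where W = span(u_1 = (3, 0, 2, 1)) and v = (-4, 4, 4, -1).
proj_W(v) = (-15/14, 0, -5/7, -5/14)

Set up U = [u_1 | ... | u_1] ∈ R^(4×1). The projector onto W = col(U) is P = U (U^T U)^(-1) U^T.
Compute U^T U =
  [14],
and U^T v = (-5).
Solve U^T U · c = U^T v for the coefficients: c = (-5/14). The projection is proj_W(v) = U c.
Check: (v - proj_W(v)) · u_1 = 0  (should be 0).
Result: proj_W(v) = (-15/14, 0, -5/7, -5/14).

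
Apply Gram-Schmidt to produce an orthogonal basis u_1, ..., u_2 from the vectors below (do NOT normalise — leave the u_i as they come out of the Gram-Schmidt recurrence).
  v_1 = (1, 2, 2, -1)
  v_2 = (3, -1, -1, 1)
Orthogonal basis:
  u_1 = (1, 2, 2, -1)
  u_2 = (16/5, -3/5, -3/5, 4/5)

Apply the Gram-Schmidt recurrence
  u_1 = v_1
  u_i = v_i − Σ_{j<i} ((v_i · u_j) / (u_j · u_j)) · u_j.

Step by step this gives:
  u_1 = (1, 2, 2, -1)
  u_2 = (16/5, -3/5, -3/5, 4/5)

Orthogonality check:
  u_2 · u_1 = 0 (should be 0)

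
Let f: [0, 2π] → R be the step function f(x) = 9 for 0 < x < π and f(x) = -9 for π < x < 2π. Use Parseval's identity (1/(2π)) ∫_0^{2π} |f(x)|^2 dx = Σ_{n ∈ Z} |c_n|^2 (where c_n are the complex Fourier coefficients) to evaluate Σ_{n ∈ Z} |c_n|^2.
Σ |c_n|^2 = 81

Parseval equates the L^2 energy of f (normalised by 1/(2π)) with the ℓ^2 sum of its Fourier coefficients: (1/(2π)) ∫_0^{2π} |f|^2 = Σ |c_n|^2.
Compute the left side: (1/(2π)) [∫_0^π 9^2 dx + ∫_π^{2π} (-9)^2 dx] = (1/(2π)) · (81π + 81π) = (81 + 81)/2 = 81.
So Σ_{n ∈ Z} |c_n|^2 = 81.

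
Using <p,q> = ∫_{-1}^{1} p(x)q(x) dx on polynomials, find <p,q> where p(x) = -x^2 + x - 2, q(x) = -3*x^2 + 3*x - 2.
<p,q> = 248/15

Expand the product: p(x)·q(x) = 3*x^4 - 6*x^3 + 11*x^2 - 8*x + 4.
∫_{-1}^{1} of each monomial x^k gives [2/(k+1) if k even, 0 if k odd]. Integrating term-by-term (or equivalently evaluating the antiderivative F(x) = 3*x^5/5 - 3*x^4/2 + 11*x^3/3 - 4*x^2 + 4*x at the endpoints):
  F(1) − F(−1) = 83/30 − (-413/30) = 248/15.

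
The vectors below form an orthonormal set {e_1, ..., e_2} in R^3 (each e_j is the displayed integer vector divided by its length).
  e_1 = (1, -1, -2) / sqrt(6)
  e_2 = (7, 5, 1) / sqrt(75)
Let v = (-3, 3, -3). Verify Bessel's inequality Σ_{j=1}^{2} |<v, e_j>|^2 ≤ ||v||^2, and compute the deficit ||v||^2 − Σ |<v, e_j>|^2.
Σ |<v, e_j>|^2 = 27/25; ||v||^2 = 27; deficit = 648/25

Write each e_j = u_j / sqrt(<u_j, u_j>) where u_j is the displayed integer vector. Then <v, e_j> = <v, u_j> / sqrt(<u_j, u_j>), so |<v, e_j>|^2 = <v, u_j>^2 / <u_j, u_j>.
Coefficients: <v, e_1> = 0/sqrt(6), <v, e_2> = -9/sqrt(75).
Square and sum: Σ |<v, e_j>|^2 = 27/25.
Compute ||v||^2 = v·v = 27.
Deficit = 27 − 27/25 = 648/25 ≥ 0, confirming Bessel's inequality. (The deficit equals ||v − Σ <v,e_j> e_j||^2, the squared distance from v to span{e_j}.)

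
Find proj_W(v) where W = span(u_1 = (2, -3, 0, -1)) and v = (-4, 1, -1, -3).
proj_W(v) = (-8/7, 12/7, 0, 4/7)

Set up U = [u_1 | ... | u_1] ∈ R^(4×1). The projector onto W = col(U) is P = U (U^T U)^(-1) U^T.
Compute U^T U =
  [14],
and U^T v = (-8).
Solve U^T U · c = U^T v for the coefficients: c = (-4/7). The projection is proj_W(v) = U c.
Check: (v - proj_W(v)) · u_1 = 0  (should be 0).
Result: proj_W(v) = (-8/7, 12/7, 0, 4/7).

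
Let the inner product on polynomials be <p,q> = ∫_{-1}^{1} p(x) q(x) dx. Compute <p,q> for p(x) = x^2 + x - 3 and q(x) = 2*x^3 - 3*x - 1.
<p,q> = 62/15

Expand the product: p(x)·q(x) = 2*x^5 + 2*x^4 - 9*x^3 - 4*x^2 + 8*x + 3.
∫_{-1}^{1} of each monomial x^k gives [2/(k+1) if k even, 0 if k odd]. Integrating term-by-term (or equivalently evaluating the antiderivative F(x) = x^6/3 + 2*x^5/5 - 9*x^4/4 - 4*x^3/3 + 4*x^2 + 3*x at the endpoints):
  F(1) − F(−1) = 83/20 − (1/60) = 62/15.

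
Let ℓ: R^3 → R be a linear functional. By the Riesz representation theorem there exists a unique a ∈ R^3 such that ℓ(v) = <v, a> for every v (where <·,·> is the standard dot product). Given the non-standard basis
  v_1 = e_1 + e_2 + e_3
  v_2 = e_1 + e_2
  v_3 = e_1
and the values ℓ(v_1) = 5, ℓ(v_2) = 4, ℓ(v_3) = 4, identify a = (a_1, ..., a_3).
a = (4, 0, 1)

Write a = (a_1, ..., a_3) in the standard basis. For each basis vector v_i, ℓ(v_i) = <v_i, a> is a linear equation in the a_j's. Collect the n equations into a matrix system V a = ℓ, where row i of V is v_i (expressed in the standard basis). Since V is invertible (lower-triangular with 1s on the diagonal, up to permutation), solve by back-substitution:
  V =
[[1, 1, 1],
 [1, 1, 0],
 [1, 0, 0]]
  V a = (5, 4, 4)
Solving gives a = (4, 0, 1).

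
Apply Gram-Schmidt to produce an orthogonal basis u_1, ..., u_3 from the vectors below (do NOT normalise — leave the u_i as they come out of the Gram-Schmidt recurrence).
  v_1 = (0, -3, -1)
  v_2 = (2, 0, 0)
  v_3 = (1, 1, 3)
Orthogonal basis:
  u_1 = (0, -3, -1)
  u_2 = (2, 0, 0)
  u_3 = (0, -4/5, 12/5)

Apply the Gram-Schmidt recurrence
  u_1 = v_1
  u_i = v_i − Σ_{j<i} ((v_i · u_j) / (u_j · u_j)) · u_j.

Step by step this gives:
  u_1 = (0, -3, -1)
  u_2 = (2, 0, 0)
  u_3 = (0, -4/5, 12/5)

Orthogonality check:
  u_2 · u_1 = 0 (should be 0)
  u_3 · u_1 = 0 (should be 0)
  u_3 · u_2 = 0 (should be 0)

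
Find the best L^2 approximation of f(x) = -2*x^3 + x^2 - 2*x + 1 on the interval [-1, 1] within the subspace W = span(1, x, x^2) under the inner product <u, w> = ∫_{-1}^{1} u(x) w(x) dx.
g(x) = x^2 - 16*x/5 + 1

The best approximation g ∈ W is the orthogonal projection of f onto W. Writing g = a_0 + a_1 x + a_2 x^2, the coefficients solve the normal equations G · a = b where
  G_{ij} = <φ_i, φ_j> and b_i = <f, φ_i>, with φ_0 = 1, φ_1 = x, φ_2 = x^2.
G =
  [2, 0, 2/3]
  [0, 2/3, 0]
  [2/3, 0, 2/5],
b = (8/3, -32/15, 16/15).
Solving gives a_0 = 1, a_1 = -16/5, a_2 = 1, so
  g(x) = x^2 - 16*x/5 + 1.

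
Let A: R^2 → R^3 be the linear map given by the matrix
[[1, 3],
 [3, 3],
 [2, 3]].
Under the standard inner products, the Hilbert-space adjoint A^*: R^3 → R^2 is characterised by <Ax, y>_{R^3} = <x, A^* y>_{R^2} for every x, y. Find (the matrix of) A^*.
A^* = A^T =
[[1, 3, 2],
 [3, 3, 3]]

For real matrices with standard dot products, the defining identity <Ax, y> = <x, A^* y> gives (Ax)^T y = x^T (A^*) y, i.e. x^T A^T y = x^T (A^*) y. Since this holds for all x, y, we must have A^* = A^T. Therefore
A^* =
[[1, 3, 2],
 [3, 3, 3]].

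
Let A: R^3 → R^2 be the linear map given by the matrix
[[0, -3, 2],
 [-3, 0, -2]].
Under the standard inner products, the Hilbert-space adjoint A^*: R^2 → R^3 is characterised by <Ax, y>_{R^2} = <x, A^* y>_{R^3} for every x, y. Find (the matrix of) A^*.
A^* = A^T =
[[0, -3],
 [-3, 0],
 [2, -2]]

For real matrices with standard dot products, the defining identity <Ax, y> = <x, A^* y> gives (Ax)^T y = x^T (A^*) y, i.e. x^T A^T y = x^T (A^*) y. Since this holds for all x, y, we must have A^* = A^T. Therefore
A^* =
[[0, -3],
 [-3, 0],
 [2, -2]].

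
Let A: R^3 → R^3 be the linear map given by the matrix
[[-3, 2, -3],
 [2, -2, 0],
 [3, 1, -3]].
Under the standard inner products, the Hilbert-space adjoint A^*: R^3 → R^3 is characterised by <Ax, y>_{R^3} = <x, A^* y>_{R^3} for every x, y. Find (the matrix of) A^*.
A^* = A^T =
[[-3, 2, 3],
 [2, -2, 1],
 [-3, 0, -3]]

For real matrices with standard dot products, the defining identity <Ax, y> = <x, A^* y> gives (Ax)^T y = x^T (A^*) y, i.e. x^T A^T y = x^T (A^*) y. Since this holds for all x, y, we must have A^* = A^T. Therefore
A^* =
[[-3, 2, 3],
 [2, -2, 1],
 [-3, 0, -3]].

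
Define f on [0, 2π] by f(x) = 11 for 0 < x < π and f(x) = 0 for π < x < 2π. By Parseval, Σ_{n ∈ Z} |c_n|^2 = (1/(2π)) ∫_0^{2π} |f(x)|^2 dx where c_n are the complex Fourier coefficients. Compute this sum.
Σ |c_n|^2 = 121/2

Parseval equates the L^2 energy of f (normalised by 1/(2π)) with the ℓ^2 sum of its Fourier coefficients: (1/(2π)) ∫_0^{2π} |f|^2 = Σ |c_n|^2.
Compute the left side: (1/(2π)) [∫_0^π 11^2 dx + ∫_π^{2π} 0^2 dx] = (1/(2π)) · (121π + 0π) = (121 + 0)/2 = 121/2.
So Σ_{n ∈ Z} |c_n|^2 = 121/2.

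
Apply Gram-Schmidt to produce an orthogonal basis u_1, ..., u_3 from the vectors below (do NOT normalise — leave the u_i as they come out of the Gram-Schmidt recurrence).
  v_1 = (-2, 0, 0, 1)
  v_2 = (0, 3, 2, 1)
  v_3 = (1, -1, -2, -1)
Orthogonal basis:
  u_1 = (-2, 0, 0, 1)
  u_2 = (2/5, 3, 2, 4/5)
  u_3 = (1/69, 14/23, -64/69, 2/69)

Apply the Gram-Schmidt recurrence
  u_1 = v_1
  u_i = v_i − Σ_{j<i} ((v_i · u_j) / (u_j · u_j)) · u_j.

Step by step this gives:
  u_1 = (-2, 0, 0, 1)
  u_2 = (2/5, 3, 2, 4/5)
  u_3 = (1/69, 14/23, -64/69, 2/69)

Orthogonality check:
  u_2 · u_1 = 0 (should be 0)
  u_3 · u_1 = 0 (should be 0)
  u_3 · u_2 = 0 (should be 0)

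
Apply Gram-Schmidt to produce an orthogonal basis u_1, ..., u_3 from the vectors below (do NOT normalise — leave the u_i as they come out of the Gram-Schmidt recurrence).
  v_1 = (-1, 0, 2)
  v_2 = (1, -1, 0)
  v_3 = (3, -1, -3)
Orthogonal basis:
  u_1 = (-1, 0, 2)
  u_2 = (4/5, -1, 2/5)
  u_3 = (2/9, 2/9, 1/9)

Apply the Gram-Schmidt recurrence
  u_1 = v_1
  u_i = v_i − Σ_{j<i} ((v_i · u_j) / (u_j · u_j)) · u_j.

Step by step this gives:
  u_1 = (-1, 0, 2)
  u_2 = (4/5, -1, 2/5)
  u_3 = (2/9, 2/9, 1/9)

Orthogonality check:
  u_2 · u_1 = 0 (should be 0)
  u_3 · u_1 = 0 (should be 0)
  u_3 · u_2 = 0 (should be 0)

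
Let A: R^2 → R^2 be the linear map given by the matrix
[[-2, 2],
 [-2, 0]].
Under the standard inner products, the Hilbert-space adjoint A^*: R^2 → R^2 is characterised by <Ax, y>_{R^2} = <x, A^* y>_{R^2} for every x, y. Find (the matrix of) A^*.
A^* = A^T =
[[-2, -2],
 [2, 0]]

For real matrices with standard dot products, the defining identity <Ax, y> = <x, A^* y> gives (Ax)^T y = x^T (A^*) y, i.e. x^T A^T y = x^T (A^*) y. Since this holds for all x, y, we must have A^* = A^T. Therefore
A^* =
[[-2, -2],
 [2, 0]].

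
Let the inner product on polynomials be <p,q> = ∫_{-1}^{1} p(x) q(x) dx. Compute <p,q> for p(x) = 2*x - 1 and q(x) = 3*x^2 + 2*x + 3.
<p,q> = -16/3

Expand the product: p(x)·q(x) = 6*x^3 + x^2 + 4*x - 3.
∫_{-1}^{1} of each monomial x^k gives [2/(k+1) if k even, 0 if k odd]. Integrating term-by-term (or equivalently evaluating the antiderivative F(x) = 3*x^4/2 + x^3/3 + 2*x^2 - 3*x at the endpoints):
  F(1) − F(−1) = 5/6 − (37/6) = -16/3.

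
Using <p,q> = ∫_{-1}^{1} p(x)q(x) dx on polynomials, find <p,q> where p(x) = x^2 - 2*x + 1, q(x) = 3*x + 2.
<p,q> = 4/3

Expand the product: p(x)·q(x) = 3*x^3 - 4*x^2 - x + 2.
∫_{-1}^{1} of each monomial x^k gives [2/(k+1) if k even, 0 if k odd]. Integrating term-by-term (or equivalently evaluating the antiderivative F(x) = 3*x^4/4 - 4*x^3/3 - x^2/2 + 2*x at the endpoints):
  F(1) − F(−1) = 11/12 − (-5/12) = 4/3.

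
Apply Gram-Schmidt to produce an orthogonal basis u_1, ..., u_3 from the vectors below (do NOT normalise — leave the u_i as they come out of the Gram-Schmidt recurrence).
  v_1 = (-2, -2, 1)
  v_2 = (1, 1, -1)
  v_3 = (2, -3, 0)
Orthogonal basis:
  u_1 = (-2, -2, 1)
  u_2 = (-1/9, -1/9, -4/9)
  u_3 = (5/2, -5/2, 0)

Apply the Gram-Schmidt recurrence
  u_1 = v_1
  u_i = v_i − Σ_{j<i} ((v_i · u_j) / (u_j · u_j)) · u_j.

Step by step this gives:
  u_1 = (-2, -2, 1)
  u_2 = (-1/9, -1/9, -4/9)
  u_3 = (5/2, -5/2, 0)

Orthogonality check:
  u_2 · u_1 = 0 (should be 0)
  u_3 · u_1 = 0 (should be 0)
  u_3 · u_2 = 0 (should be 0)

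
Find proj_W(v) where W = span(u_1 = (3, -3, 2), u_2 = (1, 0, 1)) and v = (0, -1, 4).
proj_W(v) = (39/19, -6/19, 37/19)

Set up U = [u_1 | ... | u_2] ∈ R^(3×2). The projector onto W = col(U) is P = U (U^T U)^(-1) U^T.
Compute U^T U =
  [22, 5]
  [5, 2],
and U^T v = (11, 4).
Solve U^T U · c = U^T v for the coefficients: c = (2/19, 33/19). The projection is proj_W(v) = U c.
Check: (v - proj_W(v)) · u_1 = 0  (should be 0).
Check: (v - proj_W(v)) · u_2 = 0  (should be 0).
Result: proj_W(v) = (39/19, -6/19, 37/19).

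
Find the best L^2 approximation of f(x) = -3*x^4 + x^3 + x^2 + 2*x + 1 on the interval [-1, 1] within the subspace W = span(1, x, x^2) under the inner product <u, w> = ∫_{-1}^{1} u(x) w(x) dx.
g(x) = -11*x^2/7 + 13*x/5 + 44/35

The best approximation g ∈ W is the orthogonal projection of f onto W. Writing g = a_0 + a_1 x + a_2 x^2, the coefficients solve the normal equations G · a = b where
  G_{ij} = <φ_i, φ_j> and b_i = <f, φ_i>, with φ_0 = 1, φ_1 = x, φ_2 = x^2.
G =
  [2, 0, 2/3]
  [0, 2/3, 0]
  [2/3, 0, 2/5],
b = (22/15, 26/15, 22/105).
Solving gives a_0 = 44/35, a_1 = 13/5, a_2 = -11/7, so
  g(x) = -11*x^2/7 + 13*x/5 + 44/35.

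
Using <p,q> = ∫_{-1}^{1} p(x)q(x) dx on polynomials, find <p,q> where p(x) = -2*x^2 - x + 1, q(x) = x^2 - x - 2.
<p,q> = -4/5

Expand the product: p(x)·q(x) = -2*x^4 + x^3 + 6*x^2 + x - 2.
∫_{-1}^{1} of each monomial x^k gives [2/(k+1) if k even, 0 if k odd]. Integrating term-by-term (or equivalently evaluating the antiderivative F(x) = -2*x^5/5 + x^4/4 + 2*x^3 + x^2/2 - 2*x at the endpoints):
  F(1) − F(−1) = 7/20 − (23/20) = -4/5.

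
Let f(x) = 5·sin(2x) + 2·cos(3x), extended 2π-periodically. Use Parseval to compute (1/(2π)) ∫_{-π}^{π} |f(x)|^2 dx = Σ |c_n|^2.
Σ |c_n|^2 = 29/2

Expand |f|^2 and use orthogonality of {sin(nx), cos(mx)} on [-π, π]:
  ∫_{-π}^{π} sin(nx)^2 dx = π, ∫ cos(mx)^2 dx = π, and cross terms integrate to 0.
So ∫_{-π}^{π} f(x)^2 dx = 5^2 · π + 2^2 · π = (25 + 4)π.
Divide by 2π: (25 + 4)/2 = 29/2.
By Parseval, this equals Σ |c_n|^2.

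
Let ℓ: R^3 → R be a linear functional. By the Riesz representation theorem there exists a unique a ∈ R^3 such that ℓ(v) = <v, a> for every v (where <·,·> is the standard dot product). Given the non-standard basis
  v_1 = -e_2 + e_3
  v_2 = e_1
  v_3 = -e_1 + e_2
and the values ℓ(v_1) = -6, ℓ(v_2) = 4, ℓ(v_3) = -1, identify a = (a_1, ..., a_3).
a = (4, 3, -3)

Write a = (a_1, ..., a_3) in the standard basis. For each basis vector v_i, ℓ(v_i) = <v_i, a> is a linear equation in the a_j's. Collect the n equations into a matrix system V a = ℓ, where row i of V is v_i (expressed in the standard basis). Since V is invertible (lower-triangular with 1s on the diagonal, up to permutation), solve by back-substitution:
  V =
[[0, -1, 1],
 [1, 0, 0],
 [-1, 1, 0]]
  V a = (-6, 4, -1)
Solving gives a = (4, 3, -3).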